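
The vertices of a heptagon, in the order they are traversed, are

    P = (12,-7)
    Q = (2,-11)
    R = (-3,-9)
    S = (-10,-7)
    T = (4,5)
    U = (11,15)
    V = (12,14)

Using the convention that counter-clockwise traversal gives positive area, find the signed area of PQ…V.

Apply the shoelace formula: 2A = Σ (x_i·y_{i+1} − x_{i+1}·y_i), indices taken mod 7.
Σ = (-118) + (-51) + (-69) + (-22) + (5) + (-26) + (-252) = -533
Signed area = Σ/2 = -266.5 (negative ⇒ clockwise traversal).

-266.5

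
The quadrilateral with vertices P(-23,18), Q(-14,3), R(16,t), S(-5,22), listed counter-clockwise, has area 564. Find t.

The doubled signed area Σ (x_i y_{i+1} − x_{i+1} y_i) is linear in t.
With t=0 it equals 903; the coefficient of t is -9 (from the two edges through R).
So -9·t + 903 = 2·564 = 1128 ⇒ t = -25.

-25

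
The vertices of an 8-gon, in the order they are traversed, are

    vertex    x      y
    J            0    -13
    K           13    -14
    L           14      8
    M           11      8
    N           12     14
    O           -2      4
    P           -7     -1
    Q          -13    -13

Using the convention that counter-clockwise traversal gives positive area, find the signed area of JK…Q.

Apply the shoelace (surveyor's) formula: 2A = Σ (x_i·y_{i+1} − x_{i+1}·y_i), indices taken mod 8.
Cross-terms: 169, 300, 24, 58, 76, 30, 78, 169  ⇒  Σ = 904
Signed area = Σ/2 = 452 (positive ⇒ counter-clockwise traversal).

452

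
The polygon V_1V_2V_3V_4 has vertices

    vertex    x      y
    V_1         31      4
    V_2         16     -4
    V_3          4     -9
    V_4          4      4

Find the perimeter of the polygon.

|V_1V_2| = √((-15)² + (-8)²) = √289 = 17
|V_2V_3| = √((-12)² + (-5)²) = √169 = 13
|V_3V_4| = √((0)² + (13)²) = √169 = 13
|V_4V_1| = √((27)² + (0)²) = √729 = 27
Perimeter = 17 + 13 + 13 + 27 = 70.

70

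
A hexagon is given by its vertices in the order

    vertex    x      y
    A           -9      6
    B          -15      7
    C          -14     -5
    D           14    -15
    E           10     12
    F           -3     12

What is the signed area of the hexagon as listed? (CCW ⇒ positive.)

Cross-terms: 27, 173, 280, 318, 156, 90  ⇒  Σ = 1044
Signed area = Σ/2 = 522 (positive ⇒ counter-clockwise traversal).

522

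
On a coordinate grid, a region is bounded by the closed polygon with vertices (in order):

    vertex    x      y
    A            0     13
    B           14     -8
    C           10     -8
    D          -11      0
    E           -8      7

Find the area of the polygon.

Apply Gauss's area formula: 2A = Σ (x_i·y_{i+1} − x_{i+1}·y_i), indices taken mod 5.
A→B: (0)(-8) − (14)(13) = -182
B→C: (14)(-8) − (10)(-8) = -32
C→D: (10)(0) − (-11)(-8) = -88
D→E: (-11)(7) − (-8)(0) = -77
E→A: (-8)(13) − (0)(7) = -104
Σ = -483
Area = |Σ|/2 = 241.5.

241.5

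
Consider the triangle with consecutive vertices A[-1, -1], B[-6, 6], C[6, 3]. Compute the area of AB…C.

Apply the shoelace (surveyor's) formula: 2A = Σ (x_i·y_{i+1} − x_{i+1}·y_i), indices taken mod 3.
A→B: (-1)(6) − (-6)(-1) = -12
B→C: (-6)(3) − (6)(6) = -54
C→A: (6)(-1) − (-1)(3) = -3
Σ = -69
Area = |Σ|/2 = 34.5.

34.5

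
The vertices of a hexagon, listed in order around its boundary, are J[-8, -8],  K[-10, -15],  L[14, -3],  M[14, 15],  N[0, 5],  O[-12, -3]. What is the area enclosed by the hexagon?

367

Apply the surveyor's formula: 2A = Σ (x_i·y_{i+1} − x_{i+1}·y_i), indices taken mod 6.
Cross-terms: 40, 240, 252, 70, 60, 72  ⇒  Σ = 734
Area = |Σ|/2 = 367.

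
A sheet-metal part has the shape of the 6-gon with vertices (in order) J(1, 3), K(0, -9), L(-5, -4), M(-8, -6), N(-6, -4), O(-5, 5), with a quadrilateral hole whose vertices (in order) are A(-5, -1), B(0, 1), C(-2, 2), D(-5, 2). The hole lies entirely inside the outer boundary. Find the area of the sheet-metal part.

56

Outer boundary:
Apply Gauss's area formula: 2A = Σ (x_i·y_{i+1} − x_{i+1}·y_i), indices taken mod 6.
Σ = (-9) + (-45) + (-2) + (-4) + (-50) + (-20) = -130
Area = |Σ|/2 = 65.
Hole:
Σ = (-5) + (2) + (6) + (15) = 18
Area = |Σ|/2 = 9.
Net area = 65 − 9 = 56.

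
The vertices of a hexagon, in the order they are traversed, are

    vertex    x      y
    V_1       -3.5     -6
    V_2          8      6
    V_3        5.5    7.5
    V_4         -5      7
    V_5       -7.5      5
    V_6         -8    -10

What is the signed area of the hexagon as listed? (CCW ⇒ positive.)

Apply the surveyor's formula: 2A = Σ (x_i·y_{i+1} − x_{i+1}·y_i), indices taken mod 6.
Σ = (27) + (27) + (76) + (27.5) + (115) + (13) = 285.5
Signed area = Σ/2 = 142.75 (positive ⇒ counter-clockwise traversal).

142.75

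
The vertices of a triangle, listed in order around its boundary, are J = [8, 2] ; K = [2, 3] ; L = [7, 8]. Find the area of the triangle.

17.5

J→K: (8)(3) − (2)(2) = 20
K→L: (2)(8) − (7)(3) = -5
L→J: (7)(2) − (8)(8) = -50
Σ = -35
Area = |Σ|/2 = 17.5.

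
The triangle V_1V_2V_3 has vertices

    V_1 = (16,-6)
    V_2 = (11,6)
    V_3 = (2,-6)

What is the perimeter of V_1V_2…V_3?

42

|V_1V_2| = √((-5)² + (12)²) = √169 = 13
|V_2V_3| = √((-9)² + (-12)²) = √225 = 15
|V_3V_1| = √((14)² + (0)²) = √196 = 14
Perimeter = 13 + 15 + 14 = 42.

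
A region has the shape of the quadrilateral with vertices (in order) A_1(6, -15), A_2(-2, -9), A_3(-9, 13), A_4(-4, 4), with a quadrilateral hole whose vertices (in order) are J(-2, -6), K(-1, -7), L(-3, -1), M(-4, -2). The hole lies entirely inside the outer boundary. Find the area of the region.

64.5

Outer boundary:
Apply Gauss's area formula: 2A = Σ (x_i·y_{i+1} − x_{i+1}·y_i), indices taken mod 4.
Σ = (-84) + (-107) + (16) + (36) = -139
Area = |Σ|/2 = 69.5.
Hole:
Apply the shoelace (surveyor's) formula: 2A = Σ (x_i·y_{i+1} − x_{i+1}·y_i), indices taken mod 4.
Σ = (8) + (-20) + (2) + (20) = 10
Area = |Σ|/2 = 5.
Net area = 69.5 − 5 = 64.5.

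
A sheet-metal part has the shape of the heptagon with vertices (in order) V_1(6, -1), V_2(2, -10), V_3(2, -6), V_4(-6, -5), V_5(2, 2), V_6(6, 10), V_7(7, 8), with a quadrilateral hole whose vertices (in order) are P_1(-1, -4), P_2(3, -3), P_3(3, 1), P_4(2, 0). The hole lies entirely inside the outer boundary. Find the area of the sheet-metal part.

Outer boundary:
Apply the surveyor's formula: 2A = Σ (x_i·y_{i+1} − x_{i+1}·y_i), indices taken mod 7.
Σ = (-58) + (8) + (-46) + (-2) + (8) + (-22) + (-55) = -167
Area = |Σ|/2 = 83.5.
Hole:
Apply the shoelace (surveyor's) formula: 2A = Σ (x_i·y_{i+1} − x_{i+1}·y_i), indices taken mod 4.
Σ = (15) + (12) + (-2) + (-8) = 17
Area = |Σ|/2 = 8.5.
Net area = 83.5 − 8.5 = 75.

75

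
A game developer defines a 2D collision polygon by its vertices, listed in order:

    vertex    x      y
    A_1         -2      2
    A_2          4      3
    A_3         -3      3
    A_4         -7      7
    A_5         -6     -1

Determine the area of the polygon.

21

Σ = (-14) + (21) + (0) + (49) + (-14) = 42
Area = |Σ|/2 = 21.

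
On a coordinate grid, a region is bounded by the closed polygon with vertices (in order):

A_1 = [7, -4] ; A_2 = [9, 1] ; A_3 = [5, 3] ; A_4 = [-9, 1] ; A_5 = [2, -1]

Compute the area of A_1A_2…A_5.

Apply Gauss's area formula: 2A = Σ (x_i·y_{i+1} − x_{i+1}·y_i), indices taken mod 5.
Σ = (43) + (22) + (32) + (7) + (-1) = 103
Area = |Σ|/2 = 51.5.

51.5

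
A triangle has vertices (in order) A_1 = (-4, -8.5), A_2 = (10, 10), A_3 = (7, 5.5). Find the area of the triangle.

Apply the shoelace (surveyor's) formula: 2A = Σ (x_i·y_{i+1} − x_{i+1}·y_i), indices taken mod 3.
Σ = (45) + (-15) + (-37.5) = -7.5
Area = |Σ|/2 = 3.75.

3.75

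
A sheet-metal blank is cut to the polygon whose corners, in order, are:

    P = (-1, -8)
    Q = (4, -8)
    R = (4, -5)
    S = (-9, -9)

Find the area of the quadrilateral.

17

Apply the surveyor's formula: 2A = Σ (x_i·y_{i+1} − x_{i+1}·y_i), indices taken mod 4.
Σ = (40) + (12) + (-81) + (63) = 34
Area = |Σ|/2 = 17.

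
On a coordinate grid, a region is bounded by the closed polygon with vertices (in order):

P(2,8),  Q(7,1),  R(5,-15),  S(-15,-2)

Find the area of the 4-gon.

Apply Gauss's area formula: 2A = Σ (x_i·y_{i+1} − x_{i+1}·y_i), indices taken mod 4.
Σ = (-54) + (-110) + (-235) + (-116) = -515
Area = |Σ|/2 = 257.5.

257.5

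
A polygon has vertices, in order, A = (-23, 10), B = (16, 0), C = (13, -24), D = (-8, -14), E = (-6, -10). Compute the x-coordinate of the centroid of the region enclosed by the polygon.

Apply the shoelace (surveyor's) formula. First the cross-terms c_i = x_i·y_{i+1} − x_{i+1}·y_i:
  -160, -384, -374, -4, -290  ⇒  2A = -1212, A = -606.
Then Σ (x_i + x_{i+1})·c_i = -3420, so x̄ = -3420 / (6·(-606)) = 95/101.

95/101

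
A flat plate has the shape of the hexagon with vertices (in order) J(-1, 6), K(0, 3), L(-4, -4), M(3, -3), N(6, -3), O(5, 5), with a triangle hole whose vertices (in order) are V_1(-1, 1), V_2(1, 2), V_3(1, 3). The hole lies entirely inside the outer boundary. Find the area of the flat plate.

60

Outer boundary:
Apply Gauss's area formula: 2A = Σ (x_i·y_{i+1} − x_{i+1}·y_i), indices taken mod 6.
Cross-terms: -3, 12, 24, 9, 45, 35  ⇒  Σ = 122
Area = |Σ|/2 = 61.
Hole:
Apply Gauss's area formula: 2A = Σ (x_i·y_{i+1} − x_{i+1}·y_i), indices taken mod 3.
Cross-terms: -3, 1, 4  ⇒  Σ = 2
Area = |Σ|/2 = 1.
Net area = 61 − 1 = 60.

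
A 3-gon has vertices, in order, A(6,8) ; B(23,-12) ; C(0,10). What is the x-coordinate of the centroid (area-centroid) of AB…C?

Apply the shoelace (surveyor's) formula. First the cross-terms c_i = x_i·y_{i+1} − x_{i+1}·y_i:
  -256, 230, -60  ⇒  2A = -86, A = -43.
Then Σ (x_i + x_{i+1})·c_i = -2494, so x̄ = -2494 / (6·(-43)) = 29/3.

29/3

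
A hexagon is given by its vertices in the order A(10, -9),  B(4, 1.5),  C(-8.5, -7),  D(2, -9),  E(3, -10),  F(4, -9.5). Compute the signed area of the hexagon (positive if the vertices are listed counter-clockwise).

Apply Gauss's area formula: 2A = Σ (x_i·y_{i+1} − x_{i+1}·y_i), indices taken mod 6.
Σ = (51) + (-15.25) + (90.5) + (7) + (11.5) + (59) = 203.75
Signed area = Σ/2 = 101.875 (positive ⇒ counter-clockwise traversal).

101.875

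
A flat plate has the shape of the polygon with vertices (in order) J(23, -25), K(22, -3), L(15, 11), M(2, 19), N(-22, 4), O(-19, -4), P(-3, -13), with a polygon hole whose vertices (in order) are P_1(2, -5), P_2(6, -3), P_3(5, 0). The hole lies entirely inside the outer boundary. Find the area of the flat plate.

1108

Outer boundary:
Apply Gauss's area formula: 2A = Σ (x_i·y_{i+1} − x_{i+1}·y_i), indices taken mod 7.
Σ = (481) + (287) + (263) + (426) + (164) + (235) + (374) = 2230
Area = |Σ|/2 = 1115.
Hole:
Apply the shoelace (surveyor's) formula: 2A = Σ (x_i·y_{i+1} − x_{i+1}·y_i), indices taken mod 3.
Σ = (24) + (15) + (-25) = 14
Area = |Σ|/2 = 7.
Net area = 1115 − 7 = 1108.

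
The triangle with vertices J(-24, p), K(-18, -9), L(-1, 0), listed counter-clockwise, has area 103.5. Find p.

Write out the shoelace sum; only the two edges meeting at J involve p:
2·Area = [((-1)·p − (-24)·0) + ((-24)·(-9) − (-18)·p)] + -9
       = 17·p + 207 = 207
⇒ p = 0.

0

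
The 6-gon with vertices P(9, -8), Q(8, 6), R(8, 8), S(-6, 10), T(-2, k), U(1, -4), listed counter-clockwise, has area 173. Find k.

-4

The doubled signed area Σ (x_i y_{i+1} − x_{i+1} y_i) is linear in k.
With k=0 it equals 318; the coefficient of k is -7 (from the two edges through T).
So -7·k + 318 = 2·173 = 346 ⇒ k = -4.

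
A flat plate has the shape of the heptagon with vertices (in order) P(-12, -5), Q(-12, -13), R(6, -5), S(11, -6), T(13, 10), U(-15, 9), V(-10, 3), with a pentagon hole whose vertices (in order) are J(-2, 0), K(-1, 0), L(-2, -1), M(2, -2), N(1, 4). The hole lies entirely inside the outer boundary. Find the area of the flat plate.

407

Outer boundary:
Apply the shoelace (surveyor's) formula: 2A = Σ (x_i·y_{i+1} − x_{i+1}·y_i), indices taken mod 7.
Σ = (96) + (138) + (19) + (188) + (267) + (45) + (86) = 839
Area = |Σ|/2 = 419.5.
Hole:
Cross-terms: 0, 1, 6, 10, 8  ⇒  Σ = 25
Area = |Σ|/2 = 12.5.
Net area = 419.5 − 12.5 = 407.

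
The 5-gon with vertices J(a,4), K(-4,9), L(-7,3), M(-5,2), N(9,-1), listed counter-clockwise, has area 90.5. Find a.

The doubled signed area Σ (x_i y_{i+1} − x_{i+1} y_i) is linear in a.
With a=0 it equals 91; the coefficient of a is 10 (from the two edges through J).
So 10·a + 91 = 2·90.5 = 181 ⇒ a = 9.

9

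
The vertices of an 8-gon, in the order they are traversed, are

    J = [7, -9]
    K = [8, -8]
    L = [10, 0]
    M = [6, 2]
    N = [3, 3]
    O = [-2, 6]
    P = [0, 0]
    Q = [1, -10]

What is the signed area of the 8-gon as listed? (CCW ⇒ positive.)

106.5

Apply the shoelace (surveyor's) formula: 2A = Σ (x_i·y_{i+1} − x_{i+1}·y_i), indices taken mod 8.
Cross-terms: 16, 80, 20, 12, 24, 0, 0, 61  ⇒  Σ = 213
Signed area = Σ/2 = 106.5 (positive ⇒ counter-clockwise traversal).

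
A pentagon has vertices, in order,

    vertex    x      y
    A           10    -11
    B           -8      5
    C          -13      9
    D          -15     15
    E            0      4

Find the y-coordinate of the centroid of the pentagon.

434/123

Apply the shoelace formula. First the cross-terms c_i = x_i·y_{i+1} − x_{i+1}·y_i:
  -38, -7, -60, -60, -40  ⇒  2A = -205, A = -102.5.
Then Σ (y_i + y_{i+1})·c_i = -2170, so ȳ = -2170 / (6·(-102.5)) = 434/123.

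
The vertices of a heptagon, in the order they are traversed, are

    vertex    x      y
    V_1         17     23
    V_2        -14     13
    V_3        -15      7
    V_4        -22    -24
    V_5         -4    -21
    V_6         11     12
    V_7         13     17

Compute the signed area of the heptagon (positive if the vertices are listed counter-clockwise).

872

Apply Gauss's area formula: 2A = Σ (x_i·y_{i+1} − x_{i+1}·y_i), indices taken mod 7.
Cross-terms: 543, 97, 514, 366, 183, 31, 10  ⇒  Σ = 1744
Signed area = Σ/2 = 872 (positive ⇒ counter-clockwise traversal).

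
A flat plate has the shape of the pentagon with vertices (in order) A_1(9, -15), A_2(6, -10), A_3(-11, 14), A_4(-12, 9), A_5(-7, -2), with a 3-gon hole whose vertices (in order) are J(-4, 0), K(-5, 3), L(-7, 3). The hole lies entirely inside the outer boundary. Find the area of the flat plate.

Outer boundary:
Apply the shoelace (surveyor's) formula: 2A = Σ (x_i·y_{i+1} − x_{i+1}·y_i), indices taken mod 5.
Σ = (0) + (-26) + (69) + (87) + (123) = 253
Area = |Σ|/2 = 126.5.
Hole:
J→K: (-4)(3) − (-5)(0) = -12
K→L: (-5)(3) − (-7)(3) = 6
L→J: (-7)(0) − (-4)(3) = 12
Σ = 6
Area = |Σ|/2 = 3.
Net area = 126.5 − 3 = 123.5.

123.5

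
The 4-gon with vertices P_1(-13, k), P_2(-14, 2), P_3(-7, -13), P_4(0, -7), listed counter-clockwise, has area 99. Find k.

5

Write out the shoelace sum; only the two edges meeting at P_1 involve k:
2·Area = [(0·k − (-13)·(-7)) + ((-13)·2 − (-14)·k)] + 245
       = 14·k + 128 = 198
⇒ k = 5.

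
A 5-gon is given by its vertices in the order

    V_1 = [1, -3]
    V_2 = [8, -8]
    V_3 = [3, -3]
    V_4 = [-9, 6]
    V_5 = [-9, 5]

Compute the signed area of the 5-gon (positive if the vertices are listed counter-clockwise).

19

Apply the shoelace formula: 2A = Σ (x_i·y_{i+1} − x_{i+1}·y_i), indices taken mod 5.
V_1→V_2: (1)(-8) − (8)(-3) = 16
V_2→V_3: (8)(-3) − (3)(-8) = 0
V_3→V_4: (3)(6) − (-9)(-3) = -9
V_4→V_5: (-9)(5) − (-9)(6) = 9
V_5→V_1: (-9)(-3) − (1)(5) = 22
Σ = 38
Signed area = Σ/2 = 19 (positive ⇒ counter-clockwise traversal).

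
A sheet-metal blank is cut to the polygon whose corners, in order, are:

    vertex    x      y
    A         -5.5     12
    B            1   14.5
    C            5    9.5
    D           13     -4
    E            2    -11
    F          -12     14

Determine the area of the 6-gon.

302.125

A→B: (-5.5)(14.5) − (1)(12) = -91.75
B→C: (1)(9.5) − (5)(14.5) = -63
C→D: (5)(-4) − (13)(9.5) = -143.5
D→E: (13)(-11) − (2)(-4) = -135
E→F: (2)(14) − (-12)(-11) = -104
F→A: (-12)(12) − (-5.5)(14) = -67
Σ = -604.25
Area = |Σ|/2 = 302.125.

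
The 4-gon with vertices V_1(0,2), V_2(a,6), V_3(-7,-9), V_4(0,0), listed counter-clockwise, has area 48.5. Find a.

-5

The doubled signed area Σ (x_i y_{i+1} − x_{i+1} y_i) is linear in a.
With a=0 it equals 42; the coefficient of a is -11 (from the two edges through V_2).
So -11·a + 42 = 2·48.5 = 97 ⇒ a = -5.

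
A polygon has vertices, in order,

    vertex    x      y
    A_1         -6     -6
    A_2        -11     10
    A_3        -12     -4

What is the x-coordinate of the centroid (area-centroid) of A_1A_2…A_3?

Apply the shoelace (surveyor's) formula. First the cross-terms c_i = x_i·y_{i+1} − x_{i+1}·y_i:
  -126, 164, 48  ⇒  2A = 86, A = 43.
Then Σ (x_i + x_{i+1})·c_i = -2494, so x̄ = -2494 / (6·43) = -29/3.

-29/3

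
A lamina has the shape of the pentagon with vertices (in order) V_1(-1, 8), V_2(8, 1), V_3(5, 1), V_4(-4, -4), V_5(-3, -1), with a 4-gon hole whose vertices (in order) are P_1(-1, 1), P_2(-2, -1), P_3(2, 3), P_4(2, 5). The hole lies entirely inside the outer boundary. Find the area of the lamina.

Outer boundary:
Apply the shoelace formula: 2A = Σ (x_i·y_{i+1} − x_{i+1}·y_i), indices taken mod 5.
Σ = (-65) + (3) + (-16) + (-8) + (-25) = -111
Area = |Σ|/2 = 55.5.
Hole:
Σ = (3) + (-4) + (4) + (7) = 10
Area = |Σ|/2 = 5.
Net area = 55.5 − 5 = 50.5.

50.5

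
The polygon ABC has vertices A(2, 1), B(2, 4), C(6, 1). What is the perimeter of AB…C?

12

|AB| = √((0)² + (3)²) = √9 = 3
|BC| = √((4)² + (-3)²) = √25 = 5
|CA| = √((-4)² + (0)²) = √16 = 4
Perimeter = 3 + 5 + 4 = 12.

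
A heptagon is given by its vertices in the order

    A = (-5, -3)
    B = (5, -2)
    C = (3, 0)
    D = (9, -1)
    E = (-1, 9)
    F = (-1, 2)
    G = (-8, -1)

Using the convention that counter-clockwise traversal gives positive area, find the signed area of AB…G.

75.5

Apply the shoelace (surveyor's) formula: 2A = Σ (x_i·y_{i+1} − x_{i+1}·y_i), indices taken mod 7.
Σ = (25) + (6) + (-3) + (80) + (7) + (17) + (19) = 151
Signed area = Σ/2 = 75.5 (positive ⇒ counter-clockwise traversal).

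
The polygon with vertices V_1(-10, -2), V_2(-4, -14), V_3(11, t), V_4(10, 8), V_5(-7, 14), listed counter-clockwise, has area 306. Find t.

8

Write out the shoelace sum; only the two edges meeting at V_3 involve t:
2·Area = [((-4)·t − 11·(-14)) + (11·8 − 10·t)] + 482
       = -14·t + 724 = 612
⇒ t = 8.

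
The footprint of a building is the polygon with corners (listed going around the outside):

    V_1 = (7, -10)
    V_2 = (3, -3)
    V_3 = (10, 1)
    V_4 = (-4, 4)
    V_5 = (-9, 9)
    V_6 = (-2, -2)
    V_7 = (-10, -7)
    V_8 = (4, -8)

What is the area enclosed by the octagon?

120

Apply Gauss's area formula: 2A = Σ (x_i·y_{i+1} − x_{i+1}·y_i), indices taken mod 8.
V_1→V_2: (7)(-3) − (3)(-10) = 9
V_2→V_3: (3)(1) − (10)(-3) = 33
V_3→V_4: (10)(4) − (-4)(1) = 44
V_4→V_5: (-4)(9) − (-9)(4) = 0
V_5→V_6: (-9)(-2) − (-2)(9) = 36
V_6→V_7: (-2)(-7) − (-10)(-2) = -6
V_7→V_8: (-10)(-8) − (4)(-7) = 108
V_8→V_1: (4)(-10) − (7)(-8) = 16
Σ = 240
Area = |Σ|/2 = 120.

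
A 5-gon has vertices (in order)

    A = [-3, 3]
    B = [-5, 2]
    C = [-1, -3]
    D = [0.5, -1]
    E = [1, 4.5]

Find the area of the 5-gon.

Apply the shoelace formula: 2A = Σ (x_i·y_{i+1} − x_{i+1}·y_i), indices taken mod 5.
A→B: (-3)(2) − (-5)(3) = 9
B→C: (-5)(-3) − (-1)(2) = 17
C→D: (-1)(-1) − (0.5)(-3) = 2.5
D→E: (0.5)(4.5) − (1)(-1) = 3.25
E→A: (1)(3) − (-3)(4.5) = 16.5
Σ = 48.25
Area = |Σ|/2 = 24.125.

24.125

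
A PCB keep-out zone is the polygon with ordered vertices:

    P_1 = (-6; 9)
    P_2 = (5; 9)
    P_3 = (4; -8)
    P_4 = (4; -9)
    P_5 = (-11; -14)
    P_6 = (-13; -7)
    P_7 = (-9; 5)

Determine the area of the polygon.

Apply the surveyor's formula: 2A = Σ (x_i·y_{i+1} − x_{i+1}·y_i), indices taken mod 7.
Σ = (-99) + (-76) + (-4) + (-155) + (-105) + (-128) + (-51) = -618
Area = |Σ|/2 = 309.

309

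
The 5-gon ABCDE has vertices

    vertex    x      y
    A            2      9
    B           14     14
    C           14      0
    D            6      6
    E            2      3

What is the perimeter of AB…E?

48

|AB| = √((12)² + (5)²) = √169 = 13
|BC| = √((0)² + (-14)²) = √196 = 14
|CD| = √((-8)² + (6)²) = √100 = 10
|DE| = √((-4)² + (-3)²) = √25 = 5
|EA| = √((0)² + (6)²) = √36 = 6
Perimeter = 13 + 14 + 10 + 5 + 6 = 48.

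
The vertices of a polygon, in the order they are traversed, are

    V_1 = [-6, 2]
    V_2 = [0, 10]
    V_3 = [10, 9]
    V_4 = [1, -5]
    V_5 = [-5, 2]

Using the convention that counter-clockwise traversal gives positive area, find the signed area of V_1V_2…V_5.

-120

Apply the surveyor's formula: 2A = Σ (x_i·y_{i+1} − x_{i+1}·y_i), indices taken mod 5.
Cross-terms: -60, -100, -59, -23, 2  ⇒  Σ = -240
Signed area = Σ/2 = -120 (negative ⇒ clockwise traversal).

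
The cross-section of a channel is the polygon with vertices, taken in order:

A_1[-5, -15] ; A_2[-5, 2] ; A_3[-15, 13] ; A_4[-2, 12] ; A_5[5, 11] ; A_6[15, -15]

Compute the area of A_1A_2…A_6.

448

Apply the surveyor's formula: 2A = Σ (x_i·y_{i+1} − x_{i+1}·y_i), indices taken mod 6.
A_1→A_2: (-5)(2) − (-5)(-15) = -85
A_2→A_3: (-5)(13) − (-15)(2) = -35
A_3→A_4: (-15)(12) − (-2)(13) = -154
A_4→A_5: (-2)(11) − (5)(12) = -82
A_5→A_6: (5)(-15) − (15)(11) = -240
A_6→A_1: (15)(-15) − (-5)(-15) = -300
Σ = -896
Area = |Σ|/2 = 448.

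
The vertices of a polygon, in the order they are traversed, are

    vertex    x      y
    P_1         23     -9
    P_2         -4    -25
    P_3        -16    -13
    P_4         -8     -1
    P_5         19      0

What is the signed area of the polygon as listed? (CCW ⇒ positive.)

Cross-terms: -611, -348, -88, 19, -171  ⇒  Σ = -1199
Signed area = Σ/2 = -599.5 (negative ⇒ clockwise traversal).

-599.5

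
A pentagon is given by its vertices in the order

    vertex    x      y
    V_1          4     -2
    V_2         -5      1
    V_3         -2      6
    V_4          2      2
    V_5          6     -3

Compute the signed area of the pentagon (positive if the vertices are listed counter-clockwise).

-34

Cross-terms: -6, -28, -16, -18, 0  ⇒  Σ = -68
Signed area = Σ/2 = -34 (negative ⇒ clockwise traversal).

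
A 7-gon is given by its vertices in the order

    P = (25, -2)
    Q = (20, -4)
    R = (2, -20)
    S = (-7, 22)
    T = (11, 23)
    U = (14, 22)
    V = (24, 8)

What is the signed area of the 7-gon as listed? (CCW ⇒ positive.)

-847.5

Apply Gauss's area formula: 2A = Σ (x_i·y_{i+1} − x_{i+1}·y_i), indices taken mod 7.
Σ = (-60) + (-392) + (-96) + (-403) + (-80) + (-416) + (-248) = -1695
Signed area = Σ/2 = -847.5 (negative ⇒ clockwise traversal).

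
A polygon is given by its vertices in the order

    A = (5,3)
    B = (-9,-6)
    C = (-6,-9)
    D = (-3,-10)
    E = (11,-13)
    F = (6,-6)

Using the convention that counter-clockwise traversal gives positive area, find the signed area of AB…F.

142

Apply the surveyor's formula: 2A = Σ (x_i·y_{i+1} − x_{i+1}·y_i), indices taken mod 6.
Σ = (-3) + (45) + (33) + (149) + (12) + (48) = 284
Signed area = Σ/2 = 142 (positive ⇒ counter-clockwise traversal).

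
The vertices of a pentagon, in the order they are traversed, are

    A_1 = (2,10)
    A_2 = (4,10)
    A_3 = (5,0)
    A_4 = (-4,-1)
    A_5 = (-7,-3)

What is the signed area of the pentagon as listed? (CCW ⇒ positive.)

Apply the surveyor's formula: 2A = Σ (x_i·y_{i+1} − x_{i+1}·y_i), indices taken mod 5.
Σ = (-20) + (-50) + (-5) + (5) + (-64) = -134
Signed area = Σ/2 = -67 (negative ⇒ clockwise traversal).

-67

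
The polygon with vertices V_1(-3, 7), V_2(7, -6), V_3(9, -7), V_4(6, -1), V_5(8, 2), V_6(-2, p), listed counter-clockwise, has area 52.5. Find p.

8

The doubled signed area Σ (x_i y_{i+1} − x_{i+1} y_i) is linear in p.
With p=0 it equals 17; the coefficient of p is 11 (from the two edges through V_6).
So 11·p + 17 = 2·52.5 = 105 ⇒ p = 8.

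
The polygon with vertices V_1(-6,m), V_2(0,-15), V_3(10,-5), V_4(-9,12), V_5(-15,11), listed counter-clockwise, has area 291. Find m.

-8

The doubled signed area Σ (x_i y_{i+1} − x_{i+1} y_i) is linear in m.
With m=0 it equals 462; the coefficient of m is -15 (from the two edges through V_1).
So -15·m + 462 = 2·291 = 582 ⇒ m = -8.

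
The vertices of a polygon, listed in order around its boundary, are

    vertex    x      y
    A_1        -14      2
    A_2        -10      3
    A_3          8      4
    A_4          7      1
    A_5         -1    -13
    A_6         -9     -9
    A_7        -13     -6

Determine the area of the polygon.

Apply Gauss's area formula: 2A = Σ (x_i·y_{i+1} − x_{i+1}·y_i), indices taken mod 7.
A_1→A_2: (-14)(3) − (-10)(2) = -22
A_2→A_3: (-10)(4) − (8)(3) = -64
A_3→A_4: (8)(1) − (7)(4) = -20
A_4→A_5: (7)(-13) − (-1)(1) = -90
A_5→A_6: (-1)(-9) − (-9)(-13) = -108
A_6→A_7: (-9)(-6) − (-13)(-9) = -63
A_7→A_1: (-13)(2) − (-14)(-6) = -110
Σ = -477
Area = |Σ|/2 = 238.5.

238.5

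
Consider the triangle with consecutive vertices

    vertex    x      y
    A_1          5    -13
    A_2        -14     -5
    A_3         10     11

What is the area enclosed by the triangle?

248

Σ = (-207) + (-104) + (-185) = -496
Area = |Σ|/2 = 248.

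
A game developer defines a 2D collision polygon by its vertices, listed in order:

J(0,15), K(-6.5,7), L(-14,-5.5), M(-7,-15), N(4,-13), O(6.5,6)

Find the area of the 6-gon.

Apply the surveyor's formula: 2A = Σ (x_i·y_{i+1} − x_{i+1}·y_i), indices taken mod 6.
Cross-terms: 97.5, 133.75, 171.5, 151, 108.5, 97.5  ⇒  Σ = 759.75
Area = |Σ|/2 = 379.875.

379.875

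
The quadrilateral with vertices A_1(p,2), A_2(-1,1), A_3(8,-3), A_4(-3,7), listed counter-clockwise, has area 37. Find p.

The doubled signed area Σ (x_i y_{i+1} − x_{i+1} y_i) is linear in p.
With p=0 it equals 38; the coefficient of p is -6 (from the two edges through A_1).
So -6·p + 38 = 2·37 = 74 ⇒ p = -6.

-6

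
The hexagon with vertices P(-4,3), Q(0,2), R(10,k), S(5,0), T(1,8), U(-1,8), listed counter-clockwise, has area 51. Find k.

-9

The doubled signed area Σ (x_i y_{i+1} − x_{i+1} y_i) is linear in k.
With k=0 it equals 57; the coefficient of k is -5 (from the two edges through R).
So -5·k + 57 = 2·51 = 102 ⇒ k = -9.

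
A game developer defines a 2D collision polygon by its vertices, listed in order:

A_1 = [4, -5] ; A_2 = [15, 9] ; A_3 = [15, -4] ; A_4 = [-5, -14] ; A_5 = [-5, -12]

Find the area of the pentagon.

Apply the surveyor's formula: 2A = Σ (x_i·y_{i+1} − x_{i+1}·y_i), indices taken mod 5.
Σ = (111) + (-195) + (-230) + (-10) + (73) = -251
Area = |Σ|/2 = 125.5.

125.5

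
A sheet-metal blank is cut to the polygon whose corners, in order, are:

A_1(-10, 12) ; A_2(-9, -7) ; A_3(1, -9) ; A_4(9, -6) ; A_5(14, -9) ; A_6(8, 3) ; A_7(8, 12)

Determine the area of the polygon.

373

A_1→A_2: (-10)(-7) − (-9)(12) = 178
A_2→A_3: (-9)(-9) − (1)(-7) = 88
A_3→A_4: (1)(-6) − (9)(-9) = 75
A_4→A_5: (9)(-9) − (14)(-6) = 3
A_5→A_6: (14)(3) − (8)(-9) = 114
A_6→A_7: (8)(12) − (8)(3) = 72
A_7→A_1: (8)(12) − (-10)(12) = 216
Σ = 746
Area = |Σ|/2 = 373.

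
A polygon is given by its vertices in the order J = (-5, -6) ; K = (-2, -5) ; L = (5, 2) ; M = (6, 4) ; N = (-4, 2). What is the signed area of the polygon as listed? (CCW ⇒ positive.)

Apply the surveyor's formula: 2A = Σ (x_i·y_{i+1} − x_{i+1}·y_i), indices taken mod 5.
Cross-terms: 13, 21, 8, 28, 34  ⇒  Σ = 104
Signed area = Σ/2 = 52 (positive ⇒ counter-clockwise traversal).

52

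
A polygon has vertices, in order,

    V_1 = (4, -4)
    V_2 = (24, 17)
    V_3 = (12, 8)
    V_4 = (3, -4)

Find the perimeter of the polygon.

60

|V_1V_2| = √((20)² + (21)²) = √841 = 29
|V_2V_3| = √((-12)² + (-9)²) = √225 = 15
|V_3V_4| = √((-9)² + (-12)²) = √225 = 15
|V_4V_1| = √((1)² + (0)²) = √1 = 1
Perimeter = 29 + 15 + 15 + 1 = 60.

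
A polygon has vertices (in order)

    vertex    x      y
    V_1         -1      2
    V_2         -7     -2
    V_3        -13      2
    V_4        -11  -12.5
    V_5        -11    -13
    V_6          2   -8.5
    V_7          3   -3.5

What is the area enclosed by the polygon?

153.25

Σ = (16) + (-40) + (184.5) + (5.5) + (119.5) + (18.5) + (2.5) = 306.5
Area = |Σ|/2 = 153.25.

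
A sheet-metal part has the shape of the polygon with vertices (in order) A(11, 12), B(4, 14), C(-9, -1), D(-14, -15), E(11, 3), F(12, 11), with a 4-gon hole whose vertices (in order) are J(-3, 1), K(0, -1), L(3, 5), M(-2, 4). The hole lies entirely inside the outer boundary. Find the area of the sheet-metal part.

Outer boundary:
A→B: (11)(14) − (4)(12) = 106
B→C: (4)(-1) − (-9)(14) = 122
C→D: (-9)(-15) − (-14)(-1) = 121
D→E: (-14)(3) − (11)(-15) = 123
E→F: (11)(11) − (12)(3) = 85
F→A: (12)(12) − (11)(11) = 23
Σ = 580
Area = |Σ|/2 = 290.
Hole:
Apply Gauss's area formula: 2A = Σ (x_i·y_{i+1} − x_{i+1}·y_i), indices taken mod 4.
J→K: (-3)(-1) − (0)(1) = 3
K→L: (0)(5) − (3)(-1) = 3
L→M: (3)(4) − (-2)(5) = 22
M→J: (-2)(1) − (-3)(4) = 10
Σ = 38
Area = |Σ|/2 = 19.
Net area = 290 − 19 = 271.

271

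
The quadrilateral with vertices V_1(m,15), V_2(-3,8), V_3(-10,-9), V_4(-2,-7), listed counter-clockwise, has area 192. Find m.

Write out the shoelace sum; only the two edges meeting at V_1 involve m:
2·Area = [((-2)·15 − m·(-7)) + (m·8 − (-3)·15)] + 159
       = 15·m + 174 = 384
⇒ m = 14.

14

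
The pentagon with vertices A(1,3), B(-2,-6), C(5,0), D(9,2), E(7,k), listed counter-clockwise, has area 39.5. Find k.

The doubled signed area Σ (x_i y_{i+1} − x_{i+1} y_i) is linear in k.
With k=0 it equals 47; the coefficient of k is 8 (from the two edges through E).
So 8·k + 47 = 2·39.5 = 79 ⇒ k = 4.

4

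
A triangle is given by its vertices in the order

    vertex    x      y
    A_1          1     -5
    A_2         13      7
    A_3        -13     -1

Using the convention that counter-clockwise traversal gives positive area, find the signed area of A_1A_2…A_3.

Apply the shoelace (surveyor's) formula: 2A = Σ (x_i·y_{i+1} − x_{i+1}·y_i), indices taken mod 3.
A_1→A_2: (1)(7) − (13)(-5) = 72
A_2→A_3: (13)(-1) − (-13)(7) = 78
A_3→A_1: (-13)(-5) − (1)(-1) = 66
Σ = 216
Signed area = Σ/2 = 108 (positive ⇒ counter-clockwise traversal).

108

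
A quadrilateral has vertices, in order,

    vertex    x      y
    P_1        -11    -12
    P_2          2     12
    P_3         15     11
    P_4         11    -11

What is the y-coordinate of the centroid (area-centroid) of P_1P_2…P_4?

-19/21

Apply the shoelace formula. First the cross-terms c_i = x_i·y_{i+1} − x_{i+1}·y_i:
  -108, -158, -286, -253  ⇒  2A = -805, A = -402.5.
Then Σ (y_i + y_{i+1})·c_i = 2185, so ȳ = 2185 / (6·(-402.5)) = -19/21.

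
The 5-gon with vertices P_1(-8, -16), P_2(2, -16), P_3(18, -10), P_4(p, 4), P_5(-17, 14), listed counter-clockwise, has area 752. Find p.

23

The doubled signed area Σ (x_i y_{i+1} − x_{i+1} y_i) is linear in p.
With p=0 it equals 952; the coefficient of p is 24 (from the two edges through P_4).
So 24·p + 952 = 2·752 = 1504 ⇒ p = 23.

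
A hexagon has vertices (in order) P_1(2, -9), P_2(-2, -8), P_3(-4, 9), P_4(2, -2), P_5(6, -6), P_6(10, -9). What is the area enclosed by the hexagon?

80

Apply the shoelace (surveyor's) formula: 2A = Σ (x_i·y_{i+1} − x_{i+1}·y_i), indices taken mod 6.
Σ = (-34) + (-50) + (-10) + (0) + (6) + (-72) = -160
Area = |Σ|/2 = 80.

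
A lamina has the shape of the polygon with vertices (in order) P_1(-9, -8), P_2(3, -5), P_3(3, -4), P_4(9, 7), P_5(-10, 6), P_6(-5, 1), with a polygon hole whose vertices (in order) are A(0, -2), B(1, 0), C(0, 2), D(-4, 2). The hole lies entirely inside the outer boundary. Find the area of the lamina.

151

Outer boundary:
Apply the shoelace (surveyor's) formula: 2A = Σ (x_i·y_{i+1} − x_{i+1}·y_i), indices taken mod 6.
Σ = (69) + (3) + (57) + (124) + (20) + (49) = 322
Area = |Σ|/2 = 161.
Hole:
Apply the shoelace (surveyor's) formula: 2A = Σ (x_i·y_{i+1} − x_{i+1}·y_i), indices taken mod 4.
Cross-terms: 2, 2, 8, 8  ⇒  Σ = 20
Area = |Σ|/2 = 10.
Net area = 161 − 10 = 151.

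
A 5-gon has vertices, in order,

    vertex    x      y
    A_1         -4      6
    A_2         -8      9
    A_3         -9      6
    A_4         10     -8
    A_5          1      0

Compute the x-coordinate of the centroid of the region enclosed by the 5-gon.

-623/213

Apply the shoelace (surveyor's) formula. First the cross-terms c_i = x_i·y_{i+1} − x_{i+1}·y_i:
  12, 33, 12, 8, 6  ⇒  2A = 71, A = 35.5.
Then Σ (x_i + x_{i+1})·c_i = -623, so x̄ = -623 / (6·35.5) = -623/213.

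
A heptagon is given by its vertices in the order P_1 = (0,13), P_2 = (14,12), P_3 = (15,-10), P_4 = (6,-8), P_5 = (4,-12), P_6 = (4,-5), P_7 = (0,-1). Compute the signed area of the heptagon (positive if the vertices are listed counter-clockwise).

Apply the shoelace formula: 2A = Σ (x_i·y_{i+1} − x_{i+1}·y_i), indices taken mod 7.
Σ = (-182) + (-320) + (-60) + (-40) + (28) + (-4) + (0) = -578
Signed area = Σ/2 = -289 (negative ⇒ clockwise traversal).

-289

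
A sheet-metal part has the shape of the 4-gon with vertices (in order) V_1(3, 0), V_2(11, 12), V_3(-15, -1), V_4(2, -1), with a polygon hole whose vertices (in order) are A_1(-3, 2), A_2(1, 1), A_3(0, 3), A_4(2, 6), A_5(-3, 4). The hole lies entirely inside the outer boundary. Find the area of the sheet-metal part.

Outer boundary:
Apply the surveyor's formula: 2A = Σ (x_i·y_{i+1} − x_{i+1}·y_i), indices taken mod 4.
Σ = (36) + (169) + (17) + (3) = 225
Area = |Σ|/2 = 112.5.
Hole:
A_1→A_2: (-3)(1) − (1)(2) = -5
A_2→A_3: (1)(3) − (0)(1) = 3
A_3→A_4: (0)(6) − (2)(3) = -6
A_4→A_5: (2)(4) − (-3)(6) = 26
A_5→A_1: (-3)(2) − (-3)(4) = 6
Σ = 24
Area = |Σ|/2 = 12.
Net area = 112.5 − 12 = 100.5.

100.5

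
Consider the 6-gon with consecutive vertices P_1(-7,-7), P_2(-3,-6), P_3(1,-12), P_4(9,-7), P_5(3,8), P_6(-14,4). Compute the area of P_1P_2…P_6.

253.5

Apply the surveyor's formula: 2A = Σ (x_i·y_{i+1} − x_{i+1}·y_i), indices taken mod 6.
Σ = (21) + (42) + (101) + (93) + (124) + (126) = 507
Area = |Σ|/2 = 253.5.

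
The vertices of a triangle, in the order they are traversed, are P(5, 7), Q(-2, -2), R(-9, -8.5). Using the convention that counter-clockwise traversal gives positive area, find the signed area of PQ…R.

Cross-terms: 4, -1, -20.5  ⇒  Σ = -17.5
Signed area = Σ/2 = -8.75 (negative ⇒ clockwise traversal).

-8.75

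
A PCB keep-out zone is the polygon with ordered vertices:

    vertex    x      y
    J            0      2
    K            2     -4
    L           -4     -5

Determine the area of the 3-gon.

Apply the surveyor's formula: 2A = Σ (x_i·y_{i+1} − x_{i+1}·y_i), indices taken mod 3.
Σ = (-4) + (-26) + (-8) = -38
Area = |Σ|/2 = 19.

19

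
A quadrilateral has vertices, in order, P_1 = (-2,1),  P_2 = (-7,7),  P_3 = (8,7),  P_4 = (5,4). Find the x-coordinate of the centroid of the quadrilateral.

Apply the surveyor's formula. First the cross-terms c_i = x_i·y_{i+1} − x_{i+1}·y_i:
  -7, -105, -3, 13  ⇒  2A = -102, A = -51.
Then Σ (x_i + x_{i+1})·c_i = -42, so x̄ = -42 / (6·(-51)) = 7/51.

7/51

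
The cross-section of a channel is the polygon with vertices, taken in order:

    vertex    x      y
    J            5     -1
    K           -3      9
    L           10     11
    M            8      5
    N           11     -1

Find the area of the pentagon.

Apply the surveyor's formula: 2A = Σ (x_i·y_{i+1} − x_{i+1}·y_i), indices taken mod 5.
Cross-terms: 42, -123, -38, -63, -6  ⇒  Σ = -188
Area = |Σ|/2 = 94.

94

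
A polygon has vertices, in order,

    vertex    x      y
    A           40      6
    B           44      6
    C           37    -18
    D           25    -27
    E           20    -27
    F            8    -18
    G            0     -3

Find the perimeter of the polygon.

122

|AB| = √((4)² + (0)²) = √16 = 4
|BC| = √((-7)² + (-24)²) = √625 = 25
|CD| = √((-12)² + (-9)²) = √225 = 15
|DE| = √((-5)² + (0)²) = √25 = 5
|EF| = √((-12)² + (9)²) = √225 = 15
|FG| = √((-8)² + (15)²) = √289 = 17
|GA| = √((40)² + (9)²) = √1681 = 41
Perimeter = 4 + 25 + 15 + 5 + 15 + 17 + 41 = 122.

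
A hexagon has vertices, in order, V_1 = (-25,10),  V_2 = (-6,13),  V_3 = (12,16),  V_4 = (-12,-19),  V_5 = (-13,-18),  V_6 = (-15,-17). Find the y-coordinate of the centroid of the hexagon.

267/151

Apply the shoelace formula. First the cross-terms c_i = x_i·y_{i+1} − x_{i+1}·y_i:
  -265, -252, -36, -31, -49, -575  ⇒  2A = -1208, A = -604.
Then Σ (y_i + y_{i+1})·c_i = -6408, so ȳ = -6408 / (6·(-604)) = 267/151.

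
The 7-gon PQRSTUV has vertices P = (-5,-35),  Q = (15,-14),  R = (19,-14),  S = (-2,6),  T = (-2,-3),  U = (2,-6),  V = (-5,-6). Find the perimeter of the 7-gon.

112

|PQ| = √((20)² + (21)²) = √841 = 29
|QR| = √((4)² + (0)²) = √16 = 4
|RS| = √((-21)² + (20)²) = √841 = 29
|ST| = √((0)² + (-9)²) = √81 = 9
|TU| = √((4)² + (-3)²) = √25 = 5
|UV| = √((-7)² + (0)²) = √49 = 7
|VP| = √((0)² + (-29)²) = √841 = 29
Perimeter = 29 + 4 + 29 + 9 + 5 + 7 + 29 = 112.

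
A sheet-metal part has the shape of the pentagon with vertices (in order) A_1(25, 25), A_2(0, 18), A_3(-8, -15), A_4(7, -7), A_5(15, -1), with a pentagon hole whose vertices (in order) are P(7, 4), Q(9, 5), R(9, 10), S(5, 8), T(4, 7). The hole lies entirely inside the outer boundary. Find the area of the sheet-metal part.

608.5

Outer boundary:
Apply the shoelace formula: 2A = Σ (x_i·y_{i+1} − x_{i+1}·y_i), indices taken mod 5.
A_1→A_2: (25)(18) − (0)(25) = 450
A_2→A_3: (0)(-15) − (-8)(18) = 144
A_3→A_4: (-8)(-7) − (7)(-15) = 161
A_4→A_5: (7)(-1) − (15)(-7) = 98
A_5→A_1: (15)(25) − (25)(-1) = 400
Σ = 1253
Area = |Σ|/2 = 626.5.
Hole:
Apply Gauss's area formula: 2A = Σ (x_i·y_{i+1} − x_{i+1}·y_i), indices taken mod 5.
Σ = (-1) + (45) + (22) + (3) + (-33) = 36
Area = |Σ|/2 = 18.
Net area = 626.5 − 18 = 608.5.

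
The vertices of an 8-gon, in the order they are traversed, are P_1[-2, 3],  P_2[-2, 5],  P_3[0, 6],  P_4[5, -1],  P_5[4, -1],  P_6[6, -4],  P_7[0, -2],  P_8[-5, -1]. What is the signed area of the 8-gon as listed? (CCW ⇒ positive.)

-48

Apply the shoelace formula: 2A = Σ (x_i·y_{i+1} − x_{i+1}·y_i), indices taken mod 8.
Cross-terms: -4, -12, -30, -1, -10, -12, -10, -17  ⇒  Σ = -96
Signed area = Σ/2 = -48 (negative ⇒ clockwise traversal).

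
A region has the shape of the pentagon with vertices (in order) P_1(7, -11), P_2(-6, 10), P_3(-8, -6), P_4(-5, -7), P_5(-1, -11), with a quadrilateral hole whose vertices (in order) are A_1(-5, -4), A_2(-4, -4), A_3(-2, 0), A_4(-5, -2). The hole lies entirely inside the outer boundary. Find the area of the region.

136

Outer boundary:
Apply Gauss's area formula: 2A = Σ (x_i·y_{i+1} − x_{i+1}·y_i), indices taken mod 5.
Σ = (4) + (116) + (26) + (48) + (88) = 282
Area = |Σ|/2 = 141.
Hole:
Σ = (4) + (-8) + (4) + (10) = 10
Area = |Σ|/2 = 5.
Net area = 141 − 5 = 136.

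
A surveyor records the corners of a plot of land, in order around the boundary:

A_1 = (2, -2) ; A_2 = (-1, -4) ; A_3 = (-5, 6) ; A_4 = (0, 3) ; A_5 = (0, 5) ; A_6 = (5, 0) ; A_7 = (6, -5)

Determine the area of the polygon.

Apply the surveyor's formula: 2A = Σ (x_i·y_{i+1} − x_{i+1}·y_i), indices taken mod 7.
Cross-terms: -10, -26, -15, 0, -25, -25, -2  ⇒  Σ = -103
Area = |Σ|/2 = 51.5.

51.5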